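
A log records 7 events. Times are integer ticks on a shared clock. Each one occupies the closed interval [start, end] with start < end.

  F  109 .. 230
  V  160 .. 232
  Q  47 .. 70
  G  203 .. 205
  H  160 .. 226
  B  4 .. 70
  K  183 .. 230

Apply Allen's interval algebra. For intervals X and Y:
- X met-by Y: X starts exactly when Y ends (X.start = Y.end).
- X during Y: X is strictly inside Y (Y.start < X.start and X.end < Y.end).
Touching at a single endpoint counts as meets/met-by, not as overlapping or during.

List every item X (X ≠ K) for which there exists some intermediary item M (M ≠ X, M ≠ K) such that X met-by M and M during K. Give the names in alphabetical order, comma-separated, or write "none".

none

Target K = [183, 230].
Intermediaries M with M during K: G.
Via G — items with X met-by G: none.
Union: none.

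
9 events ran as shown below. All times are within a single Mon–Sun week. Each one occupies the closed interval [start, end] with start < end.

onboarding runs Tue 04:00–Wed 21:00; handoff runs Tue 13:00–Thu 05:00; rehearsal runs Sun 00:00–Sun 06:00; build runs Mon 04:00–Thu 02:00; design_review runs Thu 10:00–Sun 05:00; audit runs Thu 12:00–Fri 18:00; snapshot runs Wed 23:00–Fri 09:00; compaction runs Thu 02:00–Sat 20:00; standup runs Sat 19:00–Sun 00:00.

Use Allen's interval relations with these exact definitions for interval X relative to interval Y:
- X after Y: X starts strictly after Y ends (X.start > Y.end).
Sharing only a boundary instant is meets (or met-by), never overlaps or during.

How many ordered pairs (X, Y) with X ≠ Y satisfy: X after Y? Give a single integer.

Checking all 72 ordered pairs for relation 'after'; matching pairs in alphabetical order:
(audit, build): audit after build ✓
(audit, handoff): audit after handoff ✓
(audit, onboarding): audit after onboarding ✓
(compaction, onboarding): compaction after onboarding ✓
(design_review, build): design_review after build ✓
(design_review, handoff): design_review after handoff ✓
(design_review, onboarding): design_review after onboarding ✓
(rehearsal, audit): rehearsal after audit ✓
(rehearsal, build): rehearsal after build ✓
(rehearsal, compaction): rehearsal after compaction ✓
(rehearsal, handoff): rehearsal after handoff ✓
(rehearsal, onboarding): rehearsal after onboarding ✓
(rehearsal, snapshot): rehearsal after snapshot ✓
(snapshot, onboarding): snapshot after onboarding ✓
(standup, audit): standup after audit ✓
(standup, build): standup after build ✓
(standup, handoff): standup after handoff ✓
(standup, onboarding): standup after onboarding ✓
(standup, snapshot): standup after snapshot ✓
Count: 19.

19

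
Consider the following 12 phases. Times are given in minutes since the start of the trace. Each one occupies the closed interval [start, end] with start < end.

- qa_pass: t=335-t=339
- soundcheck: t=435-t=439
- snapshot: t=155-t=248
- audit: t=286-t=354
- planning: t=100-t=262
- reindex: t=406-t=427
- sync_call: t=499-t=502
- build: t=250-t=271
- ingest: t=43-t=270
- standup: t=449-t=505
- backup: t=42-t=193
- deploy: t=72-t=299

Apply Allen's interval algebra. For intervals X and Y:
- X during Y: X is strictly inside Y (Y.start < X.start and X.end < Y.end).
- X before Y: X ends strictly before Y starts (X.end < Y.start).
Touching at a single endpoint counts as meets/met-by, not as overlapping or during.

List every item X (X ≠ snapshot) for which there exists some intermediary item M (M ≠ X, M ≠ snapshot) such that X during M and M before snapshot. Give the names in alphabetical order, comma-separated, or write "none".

Target snapshot = [t=155, t=248].
Intermediaries M with M before snapshot: none.
Union: none.

none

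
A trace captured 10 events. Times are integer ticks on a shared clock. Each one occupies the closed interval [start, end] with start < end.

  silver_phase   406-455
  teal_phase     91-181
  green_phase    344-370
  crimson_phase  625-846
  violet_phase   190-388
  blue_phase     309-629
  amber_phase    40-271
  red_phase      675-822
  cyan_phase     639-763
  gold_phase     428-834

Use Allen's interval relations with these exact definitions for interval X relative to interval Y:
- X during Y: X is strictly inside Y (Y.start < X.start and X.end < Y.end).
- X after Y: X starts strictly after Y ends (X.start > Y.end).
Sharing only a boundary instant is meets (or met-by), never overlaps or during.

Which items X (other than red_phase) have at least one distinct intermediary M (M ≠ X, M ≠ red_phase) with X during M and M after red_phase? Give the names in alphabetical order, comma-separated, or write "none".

none

Target red_phase = [675, 822].
Intermediaries M with M after red_phase: none.
Union: none.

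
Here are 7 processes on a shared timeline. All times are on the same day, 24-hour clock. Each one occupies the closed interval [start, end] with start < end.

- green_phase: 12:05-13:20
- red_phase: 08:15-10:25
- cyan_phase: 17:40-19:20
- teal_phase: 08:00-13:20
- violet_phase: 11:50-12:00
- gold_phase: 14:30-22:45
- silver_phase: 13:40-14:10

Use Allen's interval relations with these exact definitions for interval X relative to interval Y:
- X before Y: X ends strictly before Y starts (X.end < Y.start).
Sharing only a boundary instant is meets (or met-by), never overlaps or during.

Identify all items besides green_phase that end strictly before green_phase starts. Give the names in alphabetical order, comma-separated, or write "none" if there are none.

Target green_phase = [12:05, 13:20].
cyan_phase [17:40, 19:20] → after → no.
gold_phase [14:30, 22:45] → after → no.
red_phase [08:15, 10:25] → before → yes.
silver_phase [13:40, 14:10] → after → no.
teal_phase [08:00, 13:20] → finished-by → no.
violet_phase [11:50, 12:00] → before → yes.
Result: red_phase, violet_phase.

red_phase, violet_phase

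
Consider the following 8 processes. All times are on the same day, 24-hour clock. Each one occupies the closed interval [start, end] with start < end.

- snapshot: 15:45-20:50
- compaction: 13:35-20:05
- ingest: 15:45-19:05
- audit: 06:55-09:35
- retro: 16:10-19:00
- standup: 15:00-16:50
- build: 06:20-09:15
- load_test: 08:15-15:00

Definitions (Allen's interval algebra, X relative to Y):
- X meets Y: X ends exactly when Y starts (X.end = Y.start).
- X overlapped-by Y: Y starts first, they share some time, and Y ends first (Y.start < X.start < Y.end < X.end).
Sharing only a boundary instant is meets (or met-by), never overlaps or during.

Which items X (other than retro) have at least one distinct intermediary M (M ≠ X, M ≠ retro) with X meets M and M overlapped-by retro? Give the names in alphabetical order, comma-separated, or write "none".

none

Target retro = [16:10, 19:00].
Intermediaries M with M overlapped-by retro: none.
Union: none.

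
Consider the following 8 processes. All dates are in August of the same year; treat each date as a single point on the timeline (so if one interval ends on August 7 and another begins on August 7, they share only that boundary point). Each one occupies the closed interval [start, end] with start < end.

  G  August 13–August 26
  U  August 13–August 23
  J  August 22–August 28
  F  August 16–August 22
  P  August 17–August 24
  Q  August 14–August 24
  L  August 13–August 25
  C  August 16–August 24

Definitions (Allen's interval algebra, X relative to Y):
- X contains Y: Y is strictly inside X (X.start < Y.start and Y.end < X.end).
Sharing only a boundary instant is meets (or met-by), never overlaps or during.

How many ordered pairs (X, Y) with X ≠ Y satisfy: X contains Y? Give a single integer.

Checking all 56 ordered pairs for relation 'contains'; matching pairs in alphabetical order:
(G, C): G contains C ✓
(G, F): G contains F ✓
(G, P): G contains P ✓
(G, Q): G contains Q ✓
(L, C): L contains C ✓
(L, F): L contains F ✓
(L, P): L contains P ✓
(L, Q): L contains Q ✓
(Q, F): Q contains F ✓
(U, F): U contains F ✓
Count: 10.

10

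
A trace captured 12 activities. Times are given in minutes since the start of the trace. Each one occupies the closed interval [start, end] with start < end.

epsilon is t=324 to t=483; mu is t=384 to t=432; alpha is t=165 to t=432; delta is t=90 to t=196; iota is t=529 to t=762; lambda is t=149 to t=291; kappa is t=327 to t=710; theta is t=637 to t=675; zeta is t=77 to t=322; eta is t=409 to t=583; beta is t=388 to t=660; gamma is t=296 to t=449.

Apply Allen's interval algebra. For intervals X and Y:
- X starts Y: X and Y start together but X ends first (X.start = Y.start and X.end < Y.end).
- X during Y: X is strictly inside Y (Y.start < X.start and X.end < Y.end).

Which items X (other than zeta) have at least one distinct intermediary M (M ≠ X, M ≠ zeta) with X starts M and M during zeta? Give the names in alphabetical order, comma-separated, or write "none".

none

Target zeta = [t=77, t=322].
Intermediaries M with M during zeta: delta, lambda.
Via delta — items with X starts delta: none.
Via lambda — items with X starts lambda: none.
Union: none.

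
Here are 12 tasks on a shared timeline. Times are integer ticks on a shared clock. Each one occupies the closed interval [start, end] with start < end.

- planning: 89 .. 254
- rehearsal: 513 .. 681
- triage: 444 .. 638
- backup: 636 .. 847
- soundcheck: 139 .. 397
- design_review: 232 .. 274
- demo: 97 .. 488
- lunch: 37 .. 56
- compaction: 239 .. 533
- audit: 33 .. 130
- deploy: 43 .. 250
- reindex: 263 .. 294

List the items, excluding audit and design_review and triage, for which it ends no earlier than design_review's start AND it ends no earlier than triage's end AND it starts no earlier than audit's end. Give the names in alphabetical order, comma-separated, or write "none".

backup, rehearsal

Conditions: its end is no earlier than design_review's start (X.end >= 232) AND its end is no earlier than triage's end (X.end >= 638) AND its start is no earlier than audit's end (X.start >= 130).
backup: end 847 >= 232? ✓; end 847 >= 638? ✓; start 636 >= 130? ✓ → yes.
compaction: end 533 >= 232? ✓; end 533 >= 638? ✗; start 239 >= 130? ✓ → no.
demo: end 488 >= 232? ✓; end 488 >= 638? ✗; start 97 >= 130? ✗ → no.
deploy: end 250 >= 232? ✓; end 250 >= 638? ✗; start 43 >= 130? ✗ → no.
lunch: end 56 >= 232? ✗; end 56 >= 638? ✗; start 37 >= 130? ✗ → no.
planning: end 254 >= 232? ✓; end 254 >= 638? ✗; start 89 >= 130? ✗ → no.
rehearsal: end 681 >= 232? ✓; end 681 >= 638? ✓; start 513 >= 130? ✓ → yes.
reindex: end 294 >= 232? ✓; end 294 >= 638? ✗; start 263 >= 130? ✓ → no.
soundcheck: end 397 >= 232? ✓; end 397 >= 638? ✗; start 139 >= 130? ✓ → no.
Result: backup, rehearsal.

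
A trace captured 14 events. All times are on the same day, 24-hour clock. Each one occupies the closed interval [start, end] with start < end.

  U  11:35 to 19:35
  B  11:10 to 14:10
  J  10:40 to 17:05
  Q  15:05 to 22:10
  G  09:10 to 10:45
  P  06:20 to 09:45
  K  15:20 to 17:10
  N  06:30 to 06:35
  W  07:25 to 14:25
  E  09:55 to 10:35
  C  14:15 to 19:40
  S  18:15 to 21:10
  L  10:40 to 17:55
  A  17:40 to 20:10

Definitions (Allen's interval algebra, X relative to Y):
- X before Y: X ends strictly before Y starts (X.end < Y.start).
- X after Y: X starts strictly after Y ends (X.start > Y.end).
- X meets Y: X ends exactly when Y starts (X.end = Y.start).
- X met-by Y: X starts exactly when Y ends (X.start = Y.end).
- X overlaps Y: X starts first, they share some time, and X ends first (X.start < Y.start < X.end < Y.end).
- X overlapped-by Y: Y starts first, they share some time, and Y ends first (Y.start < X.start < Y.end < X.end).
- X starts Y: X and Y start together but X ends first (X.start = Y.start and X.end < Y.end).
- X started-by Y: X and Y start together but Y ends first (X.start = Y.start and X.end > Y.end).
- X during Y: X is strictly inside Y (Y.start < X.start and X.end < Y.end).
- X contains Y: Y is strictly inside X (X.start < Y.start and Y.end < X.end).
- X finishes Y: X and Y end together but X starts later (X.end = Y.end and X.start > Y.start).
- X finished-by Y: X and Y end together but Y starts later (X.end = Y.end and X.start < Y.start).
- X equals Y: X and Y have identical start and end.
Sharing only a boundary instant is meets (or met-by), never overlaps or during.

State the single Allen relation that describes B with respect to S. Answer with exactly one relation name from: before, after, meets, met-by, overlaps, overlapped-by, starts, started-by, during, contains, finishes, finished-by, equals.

B = [11:10, 14:10]; S = [18:15, 21:10].
Compare endpoints: B.start < S.start, B.start < S.end, B.end < S.start, B.end < S.end.
That pattern is 'before'.

before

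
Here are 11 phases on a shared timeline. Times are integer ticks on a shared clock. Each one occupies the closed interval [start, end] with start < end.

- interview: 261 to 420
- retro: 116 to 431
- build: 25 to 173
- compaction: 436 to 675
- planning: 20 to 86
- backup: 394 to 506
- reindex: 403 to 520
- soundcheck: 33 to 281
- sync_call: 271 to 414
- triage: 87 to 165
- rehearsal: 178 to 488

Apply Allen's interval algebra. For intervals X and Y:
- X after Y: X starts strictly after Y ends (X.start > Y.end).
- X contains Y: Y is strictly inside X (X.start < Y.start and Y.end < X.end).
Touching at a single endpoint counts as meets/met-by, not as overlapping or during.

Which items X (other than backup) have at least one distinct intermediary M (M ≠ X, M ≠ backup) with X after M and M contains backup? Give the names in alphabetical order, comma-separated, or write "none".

none

Target backup = [394, 506].
Intermediaries M with M contains backup: none.
Union: none.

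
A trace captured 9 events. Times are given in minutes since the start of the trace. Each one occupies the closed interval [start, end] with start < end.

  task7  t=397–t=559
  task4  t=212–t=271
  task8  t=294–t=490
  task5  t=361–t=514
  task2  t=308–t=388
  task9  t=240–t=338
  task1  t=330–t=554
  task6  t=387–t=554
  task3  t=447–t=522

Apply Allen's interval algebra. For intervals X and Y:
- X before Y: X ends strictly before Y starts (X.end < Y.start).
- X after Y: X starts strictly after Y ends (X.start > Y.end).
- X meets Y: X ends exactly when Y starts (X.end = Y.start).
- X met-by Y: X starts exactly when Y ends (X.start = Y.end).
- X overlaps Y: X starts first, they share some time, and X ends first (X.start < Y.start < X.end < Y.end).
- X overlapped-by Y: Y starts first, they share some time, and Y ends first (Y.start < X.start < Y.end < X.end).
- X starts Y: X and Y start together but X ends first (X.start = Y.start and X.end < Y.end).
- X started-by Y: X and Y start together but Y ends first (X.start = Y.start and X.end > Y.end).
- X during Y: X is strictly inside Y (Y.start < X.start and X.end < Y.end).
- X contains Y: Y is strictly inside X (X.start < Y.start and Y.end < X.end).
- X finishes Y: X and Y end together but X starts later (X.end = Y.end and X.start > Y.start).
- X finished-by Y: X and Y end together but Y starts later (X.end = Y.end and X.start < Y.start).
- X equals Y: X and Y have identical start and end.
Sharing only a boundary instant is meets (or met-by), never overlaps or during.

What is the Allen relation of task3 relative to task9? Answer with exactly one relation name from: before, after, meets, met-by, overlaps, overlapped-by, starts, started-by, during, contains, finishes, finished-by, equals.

after

task3 = [t=447, t=522]; task9 = [t=240, t=338].
Compare endpoints: task3.start > task9.start, task3.start > task9.end, task3.end > task9.start, task3.end > task9.end.
That pattern is 'after'.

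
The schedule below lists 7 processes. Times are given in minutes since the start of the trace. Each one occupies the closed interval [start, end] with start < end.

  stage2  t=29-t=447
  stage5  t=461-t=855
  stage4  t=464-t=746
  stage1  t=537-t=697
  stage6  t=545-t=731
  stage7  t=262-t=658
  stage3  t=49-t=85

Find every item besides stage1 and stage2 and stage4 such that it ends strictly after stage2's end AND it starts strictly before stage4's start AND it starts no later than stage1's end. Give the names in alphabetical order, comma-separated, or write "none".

Conditions: its end is strictly after stage2's end (X.end > t=447) AND its start is strictly before stage4's start (X.start < t=464) AND its start is no later than stage1's end (X.start <= t=697).
stage3: end t=85 > t=447? ✗; start t=49 < t=464? ✓; start t=49 <= t=697? ✓ → no.
stage5: end t=855 > t=447? ✓; start t=461 < t=464? ✓; start t=461 <= t=697? ✓ → yes.
stage6: end t=731 > t=447? ✓; start t=545 < t=464? ✗; start t=545 <= t=697? ✓ → no.
stage7: end t=658 > t=447? ✓; start t=262 < t=464? ✓; start t=262 <= t=697? ✓ → yes.
Result: stage5, stage7.

stage5, stage7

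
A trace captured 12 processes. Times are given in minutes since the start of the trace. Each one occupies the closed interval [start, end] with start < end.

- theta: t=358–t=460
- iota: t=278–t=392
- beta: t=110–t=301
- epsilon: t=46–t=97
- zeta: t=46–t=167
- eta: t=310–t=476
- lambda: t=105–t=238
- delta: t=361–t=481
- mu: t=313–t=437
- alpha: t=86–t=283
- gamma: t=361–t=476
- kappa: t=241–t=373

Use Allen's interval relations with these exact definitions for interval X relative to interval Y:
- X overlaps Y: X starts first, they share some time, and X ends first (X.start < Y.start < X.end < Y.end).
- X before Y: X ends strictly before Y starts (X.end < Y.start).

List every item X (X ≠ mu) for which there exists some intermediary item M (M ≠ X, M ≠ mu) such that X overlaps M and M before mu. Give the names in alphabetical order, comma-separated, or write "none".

Target mu = [t=313, t=437].
Intermediaries M with M before mu: alpha, beta, epsilon, lambda, zeta.
Via alpha — items with X overlaps alpha: epsilon, zeta.
Via beta — items with X overlaps beta: alpha, lambda, zeta.
Via epsilon — items with X overlaps epsilon: none.
Via lambda — items with X overlaps lambda: zeta.
Via zeta — items with X overlaps zeta: none.
Union: alpha, epsilon, lambda, zeta.

alpha, epsilon, lambda, zeta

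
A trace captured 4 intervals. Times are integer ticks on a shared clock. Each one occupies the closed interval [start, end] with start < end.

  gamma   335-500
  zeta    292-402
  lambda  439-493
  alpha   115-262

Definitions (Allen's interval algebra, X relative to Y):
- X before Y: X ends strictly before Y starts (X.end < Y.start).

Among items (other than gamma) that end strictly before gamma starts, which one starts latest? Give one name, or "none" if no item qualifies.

Target gamma = [335, 500].
alpha [115, 262] → before → candidate.
lambda [439, 493] → during → excluded.
zeta [292, 402] → overlaps → excluded.
Among candidates, latest start is 115 → alpha.

alpha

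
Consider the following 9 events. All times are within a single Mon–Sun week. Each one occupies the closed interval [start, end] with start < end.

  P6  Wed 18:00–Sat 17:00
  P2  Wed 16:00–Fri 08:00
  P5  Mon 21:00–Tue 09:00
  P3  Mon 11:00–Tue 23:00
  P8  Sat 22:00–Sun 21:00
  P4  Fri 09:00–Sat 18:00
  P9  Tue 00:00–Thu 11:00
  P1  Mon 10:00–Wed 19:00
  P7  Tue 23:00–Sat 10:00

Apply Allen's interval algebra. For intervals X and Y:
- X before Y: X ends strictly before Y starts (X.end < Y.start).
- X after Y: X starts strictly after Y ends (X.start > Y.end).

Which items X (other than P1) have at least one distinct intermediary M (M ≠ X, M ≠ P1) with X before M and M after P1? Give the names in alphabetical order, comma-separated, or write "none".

P2, P3, P4, P5, P6, P7, P9

Target P1 = [Mon 10:00, Wed 19:00].
Intermediaries M with M after P1: P4, P8.
Via P4 — items with X before P4: P2, P3, P5, P9.
Via P8 — items with X before P8: P2, P3, P4, P5, P6, P7, P9.
Union: P2, P3, P4, P5, P6, P7, P9.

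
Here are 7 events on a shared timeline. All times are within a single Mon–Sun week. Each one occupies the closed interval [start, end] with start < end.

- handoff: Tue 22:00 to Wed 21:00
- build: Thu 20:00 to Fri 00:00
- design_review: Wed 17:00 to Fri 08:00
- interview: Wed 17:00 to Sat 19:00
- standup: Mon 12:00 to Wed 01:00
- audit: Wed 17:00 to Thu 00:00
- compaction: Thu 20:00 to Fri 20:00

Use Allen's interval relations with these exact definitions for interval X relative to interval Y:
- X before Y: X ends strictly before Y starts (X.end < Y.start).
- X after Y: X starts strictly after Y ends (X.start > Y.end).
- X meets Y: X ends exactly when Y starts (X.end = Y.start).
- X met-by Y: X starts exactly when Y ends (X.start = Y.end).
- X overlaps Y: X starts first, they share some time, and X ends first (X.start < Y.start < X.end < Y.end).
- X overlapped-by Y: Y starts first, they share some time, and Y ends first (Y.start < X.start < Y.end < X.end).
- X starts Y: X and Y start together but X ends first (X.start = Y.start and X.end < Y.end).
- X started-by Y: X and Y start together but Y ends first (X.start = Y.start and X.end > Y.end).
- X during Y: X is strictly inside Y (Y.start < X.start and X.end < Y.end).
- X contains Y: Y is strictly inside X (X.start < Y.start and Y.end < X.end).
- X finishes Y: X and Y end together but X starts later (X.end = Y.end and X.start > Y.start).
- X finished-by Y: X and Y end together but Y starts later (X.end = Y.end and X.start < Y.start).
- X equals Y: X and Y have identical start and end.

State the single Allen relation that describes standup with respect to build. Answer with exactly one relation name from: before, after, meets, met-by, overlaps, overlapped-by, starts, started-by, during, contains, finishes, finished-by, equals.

before

standup = [Mon 12:00, Wed 01:00]; build = [Thu 20:00, Fri 00:00].
Compare endpoints: standup.start < build.start, standup.start < build.end, standup.end < build.start, standup.end < build.end.
That pattern is 'before'.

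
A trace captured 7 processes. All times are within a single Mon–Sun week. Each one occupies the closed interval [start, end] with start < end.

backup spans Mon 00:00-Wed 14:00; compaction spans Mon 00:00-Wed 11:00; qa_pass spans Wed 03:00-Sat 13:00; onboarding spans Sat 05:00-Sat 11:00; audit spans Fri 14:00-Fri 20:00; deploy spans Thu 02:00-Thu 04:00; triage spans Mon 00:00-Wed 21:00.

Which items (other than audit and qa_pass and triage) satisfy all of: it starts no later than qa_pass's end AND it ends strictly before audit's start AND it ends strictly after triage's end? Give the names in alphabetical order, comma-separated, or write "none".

deploy

Conditions: its start is no later than qa_pass's end (X.start <= Sat 13:00) AND its end is strictly before audit's start (X.end < Fri 14:00) AND its end is strictly after triage's end (X.end > Wed 21:00).
backup: start Mon 00:00 <= Sat 13:00? ✓; end Wed 14:00 < Fri 14:00? ✓; end Wed 14:00 > Wed 21:00? ✗ → no.
compaction: start Mon 00:00 <= Sat 13:00? ✓; end Wed 11:00 < Fri 14:00? ✓; end Wed 11:00 > Wed 21:00? ✗ → no.
deploy: start Thu 02:00 <= Sat 13:00? ✓; end Thu 04:00 < Fri 14:00? ✓; end Thu 04:00 > Wed 21:00? ✓ → yes.
onboarding: start Sat 05:00 <= Sat 13:00? ✓; end Sat 11:00 < Fri 14:00? ✗; end Sat 11:00 > Wed 21:00? ✓ → no.
Result: deploy.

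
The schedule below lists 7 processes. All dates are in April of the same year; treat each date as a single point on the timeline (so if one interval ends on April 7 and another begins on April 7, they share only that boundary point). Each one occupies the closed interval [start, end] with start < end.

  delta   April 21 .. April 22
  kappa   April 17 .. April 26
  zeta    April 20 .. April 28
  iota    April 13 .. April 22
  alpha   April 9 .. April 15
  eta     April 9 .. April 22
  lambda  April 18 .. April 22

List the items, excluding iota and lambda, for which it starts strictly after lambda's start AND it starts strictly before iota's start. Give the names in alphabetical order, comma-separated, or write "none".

Conditions: its start is strictly after lambda's start (X.start > April 18) AND its start is strictly before iota's start (X.start < April 13).
alpha: start April 9 > April 18? ✗; start April 9 < April 13? ✓ → no.
delta: start April 21 > April 18? ✓; start April 21 < April 13? ✗ → no.
eta: start April 9 > April 18? ✗; start April 9 < April 13? ✓ → no.
kappa: start April 17 > April 18? ✗; start April 17 < April 13? ✗ → no.
zeta: start April 20 > April 18? ✓; start April 20 < April 13? ✗ → no.
Result: none.

none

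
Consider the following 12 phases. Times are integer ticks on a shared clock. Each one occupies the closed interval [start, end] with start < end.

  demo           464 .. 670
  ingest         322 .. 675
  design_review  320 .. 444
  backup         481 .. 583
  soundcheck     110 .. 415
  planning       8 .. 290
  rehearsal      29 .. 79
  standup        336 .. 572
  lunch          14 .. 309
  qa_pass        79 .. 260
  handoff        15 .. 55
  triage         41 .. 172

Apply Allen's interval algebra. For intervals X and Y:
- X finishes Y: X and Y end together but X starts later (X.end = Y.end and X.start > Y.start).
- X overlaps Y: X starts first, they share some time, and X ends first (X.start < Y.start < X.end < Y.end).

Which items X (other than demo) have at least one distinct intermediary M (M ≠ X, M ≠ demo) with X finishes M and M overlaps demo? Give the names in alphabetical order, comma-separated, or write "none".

none

Target demo = [464, 670].
Intermediaries M with M overlaps demo: standup.
Via standup — items with X finishes standup: none.
Union: none.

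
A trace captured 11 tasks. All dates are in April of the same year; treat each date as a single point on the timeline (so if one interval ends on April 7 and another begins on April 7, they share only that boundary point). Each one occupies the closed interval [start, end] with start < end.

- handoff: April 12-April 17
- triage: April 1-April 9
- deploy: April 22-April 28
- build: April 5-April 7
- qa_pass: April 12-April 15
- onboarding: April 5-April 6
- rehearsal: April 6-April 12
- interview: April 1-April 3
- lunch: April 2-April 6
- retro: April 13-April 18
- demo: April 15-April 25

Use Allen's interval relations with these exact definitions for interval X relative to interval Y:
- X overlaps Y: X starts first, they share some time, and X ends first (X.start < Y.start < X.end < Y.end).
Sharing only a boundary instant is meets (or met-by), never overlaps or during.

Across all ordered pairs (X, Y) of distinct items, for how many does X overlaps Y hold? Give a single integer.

Checking all 110 ordered pairs for relation 'overlaps'; matching pairs in alphabetical order:
(build, rehearsal): build overlaps rehearsal ✓
(demo, deploy): demo overlaps deploy ✓
(handoff, demo): handoff overlaps demo ✓
(handoff, retro): handoff overlaps retro ✓
(interview, lunch): interview overlaps lunch ✓
(lunch, build): lunch overlaps build ✓
(qa_pass, retro): qa_pass overlaps retro ✓
(retro, demo): retro overlaps demo ✓
(triage, rehearsal): triage overlaps rehearsal ✓
Count: 9.

9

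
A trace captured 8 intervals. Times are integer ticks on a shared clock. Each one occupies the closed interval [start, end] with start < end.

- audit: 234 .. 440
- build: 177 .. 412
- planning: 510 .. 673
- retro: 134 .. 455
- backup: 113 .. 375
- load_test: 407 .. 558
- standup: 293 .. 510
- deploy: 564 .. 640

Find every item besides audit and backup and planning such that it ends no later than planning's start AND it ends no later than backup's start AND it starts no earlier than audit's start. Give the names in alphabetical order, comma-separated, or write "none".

Conditions: its end is no later than planning's start (X.end <= 510) AND its end is no later than backup's start (X.end <= 113) AND its start is no earlier than audit's start (X.start >= 234).
build: end 412 <= 510? ✓; end 412 <= 113? ✗; start 177 >= 234? ✗ → no.
deploy: end 640 <= 510? ✗; end 640 <= 113? ✗; start 564 >= 234? ✓ → no.
load_test: end 558 <= 510? ✗; end 558 <= 113? ✗; start 407 >= 234? ✓ → no.
retro: end 455 <= 510? ✓; end 455 <= 113? ✗; start 134 >= 234? ✗ → no.
standup: end 510 <= 510? ✓; end 510 <= 113? ✗; start 293 >= 234? ✓ → no.
Result: none.

none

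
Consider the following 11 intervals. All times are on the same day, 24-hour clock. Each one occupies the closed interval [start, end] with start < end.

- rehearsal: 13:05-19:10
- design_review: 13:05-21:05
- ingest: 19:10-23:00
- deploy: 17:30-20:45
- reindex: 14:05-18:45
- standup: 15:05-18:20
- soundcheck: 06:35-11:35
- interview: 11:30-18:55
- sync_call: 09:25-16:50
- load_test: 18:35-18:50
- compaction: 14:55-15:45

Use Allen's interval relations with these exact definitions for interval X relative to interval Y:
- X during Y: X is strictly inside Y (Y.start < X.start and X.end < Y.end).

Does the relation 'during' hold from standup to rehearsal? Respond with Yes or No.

standup = [15:05, 18:20], rehearsal = [13:05, 19:10].
Actual relation of standup to rehearsal: during.
Asked whether 'during' holds → Yes.

Yes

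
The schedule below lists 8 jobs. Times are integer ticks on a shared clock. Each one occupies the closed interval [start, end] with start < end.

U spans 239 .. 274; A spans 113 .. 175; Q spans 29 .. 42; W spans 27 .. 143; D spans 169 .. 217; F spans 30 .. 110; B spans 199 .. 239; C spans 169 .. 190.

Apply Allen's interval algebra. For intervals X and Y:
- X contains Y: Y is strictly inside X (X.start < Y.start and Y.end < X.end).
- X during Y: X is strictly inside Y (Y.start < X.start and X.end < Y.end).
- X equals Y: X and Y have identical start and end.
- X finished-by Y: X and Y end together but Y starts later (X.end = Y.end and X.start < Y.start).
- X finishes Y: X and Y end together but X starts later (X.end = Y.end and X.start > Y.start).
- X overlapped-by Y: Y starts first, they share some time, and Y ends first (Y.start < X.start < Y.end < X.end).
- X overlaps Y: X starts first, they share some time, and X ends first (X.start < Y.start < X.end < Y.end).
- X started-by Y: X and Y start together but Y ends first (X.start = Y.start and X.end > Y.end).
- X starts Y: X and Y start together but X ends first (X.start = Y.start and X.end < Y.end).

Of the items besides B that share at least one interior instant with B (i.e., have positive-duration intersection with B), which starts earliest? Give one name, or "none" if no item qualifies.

D

Target B = [199, 239].
A [113, 175] → before → excluded.
C [169, 190] → before → excluded.
D [169, 217] → overlaps → candidate.
F [30, 110] → before → excluded.
Q [29, 42] → before → excluded.
U [239, 274] → met-by → excluded.
W [27, 143] → before → excluded.
Among candidates, earliest start is 169 → D.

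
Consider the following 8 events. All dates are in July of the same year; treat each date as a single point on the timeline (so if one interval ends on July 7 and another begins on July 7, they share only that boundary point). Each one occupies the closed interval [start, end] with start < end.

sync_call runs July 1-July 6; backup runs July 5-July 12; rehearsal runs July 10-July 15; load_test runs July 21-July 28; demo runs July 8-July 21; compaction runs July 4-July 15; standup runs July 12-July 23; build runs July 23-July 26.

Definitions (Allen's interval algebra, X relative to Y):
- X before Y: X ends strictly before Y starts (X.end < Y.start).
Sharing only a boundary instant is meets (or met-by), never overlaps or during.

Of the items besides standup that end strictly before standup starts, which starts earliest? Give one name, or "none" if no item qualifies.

sync_call

Target standup = [July 12, July 23].
backup [July 5, July 12] → meets → excluded.
build [July 23, July 26] → met-by → excluded.
compaction [July 4, July 15] → overlaps → excluded.
demo [July 8, July 21] → overlaps → excluded.
load_test [July 21, July 28] → overlapped-by → excluded.
rehearsal [July 10, July 15] → overlaps → excluded.
sync_call [July 1, July 6] → before → candidate.
Among candidates, earliest start is July 1 → sync_call.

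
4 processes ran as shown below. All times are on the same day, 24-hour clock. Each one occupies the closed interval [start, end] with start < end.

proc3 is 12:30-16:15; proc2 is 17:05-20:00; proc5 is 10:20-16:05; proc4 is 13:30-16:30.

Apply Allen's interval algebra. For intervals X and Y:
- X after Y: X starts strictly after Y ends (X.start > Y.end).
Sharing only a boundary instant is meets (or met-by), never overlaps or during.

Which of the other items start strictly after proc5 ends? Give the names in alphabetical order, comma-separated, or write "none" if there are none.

Target proc5 = [10:20, 16:05].
proc2 [17:05, 20:00] → after → yes.
proc3 [12:30, 16:15] → overlapped-by → no.
proc4 [13:30, 16:30] → overlapped-by → no.
Result: proc2.

proc2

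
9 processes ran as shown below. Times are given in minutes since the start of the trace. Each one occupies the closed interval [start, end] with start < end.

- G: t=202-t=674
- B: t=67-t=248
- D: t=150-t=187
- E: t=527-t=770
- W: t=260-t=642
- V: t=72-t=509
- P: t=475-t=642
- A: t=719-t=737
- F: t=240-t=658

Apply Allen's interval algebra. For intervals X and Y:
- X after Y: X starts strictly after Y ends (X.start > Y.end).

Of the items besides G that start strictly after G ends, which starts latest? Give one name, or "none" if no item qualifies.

Target G = [t=202, t=674].
A [t=719, t=737] → after → candidate.
B [t=67, t=248] → overlaps → excluded.
D [t=150, t=187] → before → excluded.
E [t=527, t=770] → overlapped-by → excluded.
F [t=240, t=658] → during → excluded.
P [t=475, t=642] → during → excluded.
V [t=72, t=509] → overlaps → excluded.
W [t=260, t=642] → during → excluded.
Among candidates, latest start is t=719 → A.

A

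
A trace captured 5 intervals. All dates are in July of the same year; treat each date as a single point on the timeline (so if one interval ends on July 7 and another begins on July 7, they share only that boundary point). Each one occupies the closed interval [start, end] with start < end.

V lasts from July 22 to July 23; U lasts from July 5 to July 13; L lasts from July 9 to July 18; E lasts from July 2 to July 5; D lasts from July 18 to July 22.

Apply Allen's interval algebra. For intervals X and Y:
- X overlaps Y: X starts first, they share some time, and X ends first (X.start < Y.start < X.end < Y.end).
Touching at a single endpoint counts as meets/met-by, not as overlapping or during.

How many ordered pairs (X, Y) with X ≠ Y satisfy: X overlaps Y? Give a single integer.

Checking all 20 ordered pairs for relation 'overlaps'; matching pairs in alphabetical order:
(U, L): U overlaps L ✓
Count: 1.

1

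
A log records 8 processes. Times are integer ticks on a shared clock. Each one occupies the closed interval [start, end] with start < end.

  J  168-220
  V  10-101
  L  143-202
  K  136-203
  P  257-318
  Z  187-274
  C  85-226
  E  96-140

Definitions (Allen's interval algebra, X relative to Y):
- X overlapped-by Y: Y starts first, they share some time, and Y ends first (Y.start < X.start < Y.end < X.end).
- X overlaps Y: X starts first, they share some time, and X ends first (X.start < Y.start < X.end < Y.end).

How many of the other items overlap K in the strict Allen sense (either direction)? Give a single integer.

Target K = [136, 203].
C [85, 226] → contains → no.
E [96, 140] → overlaps → counts.
J [168, 220] → overlapped-by → counts.
L [143, 202] → during → no.
P [257, 318] → after → no.
V [10, 101] → before → no.
Z [187, 274] → overlapped-by → counts.
Total: 3.

3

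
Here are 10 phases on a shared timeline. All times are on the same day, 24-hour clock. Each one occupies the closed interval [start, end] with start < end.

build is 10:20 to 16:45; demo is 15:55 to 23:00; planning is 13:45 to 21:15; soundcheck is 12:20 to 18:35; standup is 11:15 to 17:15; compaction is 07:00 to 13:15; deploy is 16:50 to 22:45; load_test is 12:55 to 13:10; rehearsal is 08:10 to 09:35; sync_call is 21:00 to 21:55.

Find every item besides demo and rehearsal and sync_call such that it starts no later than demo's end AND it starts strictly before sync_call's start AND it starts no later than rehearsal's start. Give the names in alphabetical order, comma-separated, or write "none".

compaction

Conditions: its start is no later than demo's end (X.start <= 23:00) AND its start is strictly before sync_call's start (X.start < 21:00) AND its start is no later than rehearsal's start (X.start <= 08:10).
build: start 10:20 <= 23:00? ✓; start 10:20 < 21:00? ✓; start 10:20 <= 08:10? ✗ → no.
compaction: start 07:00 <= 23:00? ✓; start 07:00 < 21:00? ✓; start 07:00 <= 08:10? ✓ → yes.
deploy: start 16:50 <= 23:00? ✓; start 16:50 < 21:00? ✓; start 16:50 <= 08:10? ✗ → no.
load_test: start 12:55 <= 23:00? ✓; start 12:55 < 21:00? ✓; start 12:55 <= 08:10? ✗ → no.
planning: start 13:45 <= 23:00? ✓; start 13:45 < 21:00? ✓; start 13:45 <= 08:10? ✗ → no.
soundcheck: start 12:20 <= 23:00? ✓; start 12:20 < 21:00? ✓; start 12:20 <= 08:10? ✗ → no.
standup: start 11:15 <= 23:00? ✓; start 11:15 < 21:00? ✓; start 11:15 <= 08:10? ✗ → no.
Result: compaction.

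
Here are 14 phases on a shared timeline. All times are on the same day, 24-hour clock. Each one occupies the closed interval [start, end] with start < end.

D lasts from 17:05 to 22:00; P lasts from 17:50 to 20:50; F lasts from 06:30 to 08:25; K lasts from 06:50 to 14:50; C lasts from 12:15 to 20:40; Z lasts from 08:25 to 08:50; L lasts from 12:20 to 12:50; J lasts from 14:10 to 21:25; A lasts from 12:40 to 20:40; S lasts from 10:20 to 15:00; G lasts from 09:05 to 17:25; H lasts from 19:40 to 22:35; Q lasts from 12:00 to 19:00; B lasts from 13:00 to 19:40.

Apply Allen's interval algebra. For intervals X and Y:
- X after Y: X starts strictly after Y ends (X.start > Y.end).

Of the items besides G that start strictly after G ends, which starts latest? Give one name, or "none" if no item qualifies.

Target G = [09:05, 17:25].
A [12:40, 20:40] → overlapped-by → excluded.
B [13:00, 19:40] → overlapped-by → excluded.
C [12:15, 20:40] → overlapped-by → excluded.
D [17:05, 22:00] → overlapped-by → excluded.
F [06:30, 08:25] → before → excluded.
H [19:40, 22:35] → after → candidate.
J [14:10, 21:25] → overlapped-by → excluded.
K [06:50, 14:50] → overlaps → excluded.
L [12:20, 12:50] → during → excluded.
P [17:50, 20:50] → after → candidate.
Q [12:00, 19:00] → overlapped-by → excluded.
S [10:20, 15:00] → during → excluded.
Z [08:25, 08:50] → before → excluded.
Among candidates, latest start is 19:40 → H.

H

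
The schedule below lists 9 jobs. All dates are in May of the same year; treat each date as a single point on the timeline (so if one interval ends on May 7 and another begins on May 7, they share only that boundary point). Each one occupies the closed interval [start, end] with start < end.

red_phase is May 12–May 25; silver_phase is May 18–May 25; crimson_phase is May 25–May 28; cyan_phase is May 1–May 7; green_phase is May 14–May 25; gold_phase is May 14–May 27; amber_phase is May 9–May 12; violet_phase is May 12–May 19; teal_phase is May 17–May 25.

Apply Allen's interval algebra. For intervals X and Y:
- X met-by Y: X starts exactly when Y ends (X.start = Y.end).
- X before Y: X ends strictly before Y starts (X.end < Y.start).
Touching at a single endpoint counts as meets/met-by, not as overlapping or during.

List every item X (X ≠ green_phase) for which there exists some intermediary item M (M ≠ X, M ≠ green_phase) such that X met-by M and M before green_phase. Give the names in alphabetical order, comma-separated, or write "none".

red_phase, violet_phase

Target green_phase = [May 14, May 25].
Intermediaries M with M before green_phase: amber_phase, cyan_phase.
Via amber_phase — items with X met-by amber_phase: red_phase, violet_phase.
Via cyan_phase — items with X met-by cyan_phase: none.
Union: red_phase, violet_phase.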